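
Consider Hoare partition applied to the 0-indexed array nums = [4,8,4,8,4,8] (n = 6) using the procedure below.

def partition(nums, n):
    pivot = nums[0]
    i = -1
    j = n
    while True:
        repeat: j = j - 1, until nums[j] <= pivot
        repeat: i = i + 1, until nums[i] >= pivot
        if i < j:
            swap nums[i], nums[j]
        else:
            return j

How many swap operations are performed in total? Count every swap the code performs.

pivot = nums[0] = 4; i = -1, j = 6
j→4 (nums[4]=4≤4), i→0 (nums[0]=4≥4); i<j, swap → [4,8,4,8,4,8]
j→2 (nums[2]=4≤4), i→1 (nums[1]=8≥4); i<j, swap → [4,4,8,8,4,8]
j→1, i→2; i≥j, return j=1. nums = [4,4,8,8,4,8]

2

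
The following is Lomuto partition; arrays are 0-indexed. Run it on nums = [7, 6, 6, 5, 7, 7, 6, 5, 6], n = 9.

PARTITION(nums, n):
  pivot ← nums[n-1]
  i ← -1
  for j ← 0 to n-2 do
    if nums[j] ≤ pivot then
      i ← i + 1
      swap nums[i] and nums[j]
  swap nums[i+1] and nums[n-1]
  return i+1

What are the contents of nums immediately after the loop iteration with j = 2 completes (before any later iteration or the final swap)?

pivot = nums[8] = 6; i = -1
j=0: nums[0]=7 > 6 → no swap
j=1: nums[1]=6 ≤ 6 → i=0, swap nums[0],nums[1] → [6, 7, 6, 5, 7, 7, 6, 5, 6]
j=2: nums[2]=6 ≤ 6 → i=1, swap nums[1],nums[2] → [6, 6, 7, 5, 7, 7, 6, 5, 6]
(after j=2) nums = [6, 6, 7, 5, 7, 7, 6, 5, 6]

[6, 6, 7, 5, 7, 7, 6, 5, 6]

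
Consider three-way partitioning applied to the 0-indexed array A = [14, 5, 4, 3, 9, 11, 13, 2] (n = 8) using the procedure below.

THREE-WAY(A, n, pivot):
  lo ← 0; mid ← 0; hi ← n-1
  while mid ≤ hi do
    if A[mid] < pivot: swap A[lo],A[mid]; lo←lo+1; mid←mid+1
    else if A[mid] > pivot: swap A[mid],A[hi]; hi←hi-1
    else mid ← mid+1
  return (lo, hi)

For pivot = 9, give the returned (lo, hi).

(4, 4)

lo=0 mid=0 hi=7
14>9: swap(0,7), hi=6 ⇒ [2, 5, 4, 3, 9, 11, 13, 14]
2<9: swap(0,0), lo=1 mid=1 ⇒ [2, 5, 4, 3, 9, 11, 13, 14]
5<9: swap(1,1), lo=2 mid=2 ⇒ [2, 5, 4, 3, 9, 11, 13, 14]
4<9: swap(2,2), lo=3 mid=3 ⇒ [2, 5, 4, 3, 9, 11, 13, 14]
3<9: swap(3,3), lo=4 mid=4 ⇒ [2, 5, 4, 3, 9, 11, 13, 14]
9=9: mid=5
11>9: swap(5,6), hi=5 ⇒ [2, 5, 4, 3, 9, 13, 11, 14]
13>9: swap(5,5), hi=4 ⇒ [2, 5, 4, 3, 9, 13, 11, 14]
done. lo=4 hi=4; A=[2, 5, 4, 3, 9, 13, 11, 14]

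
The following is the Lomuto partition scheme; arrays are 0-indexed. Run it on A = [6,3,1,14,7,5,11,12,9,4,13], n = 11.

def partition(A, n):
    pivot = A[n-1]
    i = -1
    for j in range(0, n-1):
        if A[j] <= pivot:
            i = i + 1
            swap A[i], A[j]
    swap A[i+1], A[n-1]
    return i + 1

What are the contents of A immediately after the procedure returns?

[6,3,1,7,5,11,12,9,4,13,14]

pivot=13, i=-1
j=0: 6≤13, i=0, swap(0,0) ⇒ [6,3,1,14,7,5,11,12,9,4,13]
j=1: 3≤13, i=1, swap(1,1) ⇒ [6,3,1,14,7,5,11,12,9,4,13]
j=2: 1≤13, i=2, swap(2,2) ⇒ [6,3,1,14,7,5,11,12,9,4,13]
j=3: 14>13, skip
j=4: 7≤13, i=3, swap(3,4) ⇒ [6,3,1,7,14,5,11,12,9,4,13]
j=5: 5≤13, i=4, swap(4,5) ⇒ [6,3,1,7,5,14,11,12,9,4,13]
j=6: 11≤13, i=5, swap(5,6) ⇒ [6,3,1,7,5,11,14,12,9,4,13]
j=7: 12≤13, i=6, swap(6,7) ⇒ [6,3,1,7,5,11,12,14,9,4,13]
j=8: 9≤13, i=7, swap(7,8) ⇒ [6,3,1,7,5,11,12,9,14,4,13]
j=9: 4≤13, i=8, swap(8,9) ⇒ [6,3,1,7,5,11,12,9,4,14,13]
swap(9,10) ⇒ [6,3,1,7,5,11,12,9,4,13,14]; return 9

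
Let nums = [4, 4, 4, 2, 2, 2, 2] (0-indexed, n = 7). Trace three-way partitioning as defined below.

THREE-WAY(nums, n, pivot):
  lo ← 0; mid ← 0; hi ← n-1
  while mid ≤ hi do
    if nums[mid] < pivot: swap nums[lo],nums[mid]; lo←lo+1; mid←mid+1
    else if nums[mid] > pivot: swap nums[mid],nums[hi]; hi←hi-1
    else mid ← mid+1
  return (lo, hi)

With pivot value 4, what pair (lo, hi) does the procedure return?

(4, 6)

pivot = 4; lo=0, mid=0, hi=6
nums[mid]=4=4: mid=1
nums[mid]=4=4: mid=2
nums[mid]=4=4: mid=3
nums[mid]=2<4: swap nums[0],nums[3]; lo=1,mid=4 → [2, 4, 4, 4, 2, 2, 2]
nums[mid]=2<4: swap nums[1],nums[4]; lo=2,mid=5 → [2, 2, 4, 4, 4, 2, 2]
nums[mid]=2<4: swap nums[2],nums[5]; lo=3,mid=6 → [2, 2, 2, 4, 4, 4, 2]
nums[mid]=2<4: swap nums[3],nums[6]; lo=4,mid=7 → [2, 2, 2, 2, 4, 4, 4]
end: lo=4, hi=6; nums = [2, 2, 2, 2, 4, 4, 4]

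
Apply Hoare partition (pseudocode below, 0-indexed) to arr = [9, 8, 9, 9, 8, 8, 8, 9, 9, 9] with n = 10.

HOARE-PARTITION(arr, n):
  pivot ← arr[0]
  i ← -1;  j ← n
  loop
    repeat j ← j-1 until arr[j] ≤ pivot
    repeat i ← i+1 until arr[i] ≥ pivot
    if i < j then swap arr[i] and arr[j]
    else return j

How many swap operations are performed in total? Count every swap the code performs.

3

pivot=9
j stops at 9 (9), i stops at 0 (9); swap ⇒ [9, 8, 9, 9, 8, 8, 8, 9, 9, 9]
j stops at 8 (9), i stops at 2 (9); swap ⇒ [9, 8, 9, 9, 8, 8, 8, 9, 9, 9]
j stops at 7 (9), i stops at 3 (9); swap ⇒ [9, 8, 9, 9, 8, 8, 8, 9, 9, 9]
j stops at 6, i stops at 7; i≥j ⇒ return 6. arr=[9, 8, 9, 9, 8, 8, 8, 9, 9, 9]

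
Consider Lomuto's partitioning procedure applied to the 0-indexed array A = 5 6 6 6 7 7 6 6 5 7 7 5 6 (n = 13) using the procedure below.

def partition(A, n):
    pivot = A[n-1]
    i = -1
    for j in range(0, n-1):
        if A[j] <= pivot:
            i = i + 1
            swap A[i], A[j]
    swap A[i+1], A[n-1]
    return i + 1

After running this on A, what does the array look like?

5 6 6 6 6 6 5 5 6 7 7 7 7

pivot = A[12] = 6; i = -1
j=0: A[0]=5 ≤ 6 → i=0, swap A[0],A[0] (no change) → 5 6 6 6 7 7 6 6 5 7 7 5 6
j=1: A[1]=6 ≤ 6 → i=1, swap A[1],A[1] (no change) → 5 6 6 6 7 7 6 6 5 7 7 5 6
j=2: A[2]=6 ≤ 6 → i=2, swap A[2],A[2] (no change) → 5 6 6 6 7 7 6 6 5 7 7 5 6
j=3: A[3]=6 ≤ 6 → i=3, swap A[3],A[3] (no change) → 5 6 6 6 7 7 6 6 5 7 7 5 6
j=4: A[4]=7 > 6 → no swap
j=5: A[5]=7 > 6 → no swap
j=6: A[6]=6 ≤ 6 → i=4, swap A[4],A[6] → 5 6 6 6 6 7 7 6 5 7 7 5 6
j=7: A[7]=6 ≤ 6 → i=5, swap A[5],A[7] → 5 6 6 6 6 6 7 7 5 7 7 5 6
j=8: A[8]=5 ≤ 6 → i=6, swap A[6],A[8] → 5 6 6 6 6 6 5 7 7 7 7 5 6
j=9: A[9]=7 > 6 → no swap
j=10: A[10]=7 > 6 → no swap
j=11: A[11]=5 ≤ 6 → i=7, swap A[7],A[11] → 5 6 6 6 6 6 5 5 7 7 7 7 6
final swap A[8],A[12] → 5 6 6 6 6 6 5 5 6 7 7 7 7; return 8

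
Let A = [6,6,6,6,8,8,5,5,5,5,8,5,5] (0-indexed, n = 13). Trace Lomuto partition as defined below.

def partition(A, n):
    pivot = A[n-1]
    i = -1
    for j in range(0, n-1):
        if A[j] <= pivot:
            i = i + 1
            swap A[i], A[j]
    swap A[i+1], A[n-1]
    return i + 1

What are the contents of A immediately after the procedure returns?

[5,5,5,5,5,5,6,6,6,6,8,8,8]

pivot=5, i=-1
j=0: 6>5, skip
j=1: 6>5, skip
j=2: 6>5, skip
j=3: 6>5, skip
j=4: 8>5, skip
j=5: 8>5, skip
j=6: 5≤5, i=0, swap(0,6) ⇒ [5,6,6,6,8,8,6,5,5,5,8,5,5]
j=7: 5≤5, i=1, swap(1,7) ⇒ [5,5,6,6,8,8,6,6,5,5,8,5,5]
j=8: 5≤5, i=2, swap(2,8) ⇒ [5,5,5,6,8,8,6,6,6,5,8,5,5]
j=9: 5≤5, i=3, swap(3,9) ⇒ [5,5,5,5,8,8,6,6,6,6,8,5,5]
j=10: 8>5, skip
j=11: 5≤5, i=4, swap(4,11) ⇒ [5,5,5,5,5,8,6,6,6,6,8,8,5]
swap(5,12) ⇒ [5,5,5,5,5,5,6,6,6,6,8,8,8]; return 5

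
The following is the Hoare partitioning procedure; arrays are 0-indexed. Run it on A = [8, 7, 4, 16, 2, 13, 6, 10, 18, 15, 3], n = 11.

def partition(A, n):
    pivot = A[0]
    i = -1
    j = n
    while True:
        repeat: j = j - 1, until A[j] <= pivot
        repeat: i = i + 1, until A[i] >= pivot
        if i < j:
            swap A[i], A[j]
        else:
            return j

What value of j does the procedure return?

pivot=8
j stops at 10 (3), i stops at 0 (8); swap ⇒ [3, 7, 4, 16, 2, 13, 6, 10, 18, 15, 8]
j stops at 6 (6), i stops at 3 (16); swap ⇒ [3, 7, 4, 6, 2, 13, 16, 10, 18, 15, 8]
j stops at 4, i stops at 5; i≥j ⇒ return 4. A=[3, 7, 4, 6, 2, 13, 16, 10, 18, 15, 8]

4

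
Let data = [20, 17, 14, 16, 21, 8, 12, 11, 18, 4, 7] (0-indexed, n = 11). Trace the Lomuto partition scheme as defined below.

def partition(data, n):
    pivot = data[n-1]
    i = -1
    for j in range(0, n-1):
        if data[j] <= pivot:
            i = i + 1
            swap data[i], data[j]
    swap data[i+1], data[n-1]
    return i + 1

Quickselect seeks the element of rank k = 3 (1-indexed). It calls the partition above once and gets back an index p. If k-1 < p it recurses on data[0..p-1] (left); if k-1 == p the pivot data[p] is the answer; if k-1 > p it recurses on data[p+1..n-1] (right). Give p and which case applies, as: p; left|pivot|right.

pivot = data[10] = 7; i = -1
j=0: data[0]=20 > 7 → no swap
j=1: data[1]=17 > 7 → no swap
j=2: data[2]=14 > 7 → no swap
j=3: data[3]=16 > 7 → no swap
j=4: data[4]=21 > 7 → no swap
j=5: data[5]=8 > 7 → no swap
j=6: data[6]=12 > 7 → no swap
j=7: data[7]=11 > 7 → no swap
j=8: data[8]=18 > 7 → no swap
j=9: data[9]=4 ≤ 7 → i=0, swap data[0],data[9] → [4, 17, 14, 16, 21, 8, 12, 11, 18, 20, 7]
final swap data[1],data[10] → [4, 7, 14, 16, 21, 8, 12, 11, 18, 20, 17]; return 1
p = 1; k-1 = 2 > 1 ⇒ right

1; right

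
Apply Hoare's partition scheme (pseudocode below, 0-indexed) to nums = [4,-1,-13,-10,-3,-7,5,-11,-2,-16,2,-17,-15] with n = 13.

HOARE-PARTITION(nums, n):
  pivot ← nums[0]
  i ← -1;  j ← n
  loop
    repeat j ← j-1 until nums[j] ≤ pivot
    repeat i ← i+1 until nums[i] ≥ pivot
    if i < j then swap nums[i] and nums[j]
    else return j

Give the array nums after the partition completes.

[-15,-1,-13,-10,-3,-7,-17,-11,-2,-16,2,5,4]

pivot=4
j stops at 12 (-15), i stops at 0 (4); swap ⇒ [-15,-1,-13,-10,-3,-7,5,-11,-2,-16,2,-17,4]
j stops at 11 (-17), i stops at 6 (5); swap ⇒ [-15,-1,-13,-10,-3,-7,-17,-11,-2,-16,2,5,4]
j stops at 10, i stops at 11; i≥j ⇒ return 10. nums=[-15,-1,-13,-10,-3,-7,-17,-11,-2,-16,2,5,4]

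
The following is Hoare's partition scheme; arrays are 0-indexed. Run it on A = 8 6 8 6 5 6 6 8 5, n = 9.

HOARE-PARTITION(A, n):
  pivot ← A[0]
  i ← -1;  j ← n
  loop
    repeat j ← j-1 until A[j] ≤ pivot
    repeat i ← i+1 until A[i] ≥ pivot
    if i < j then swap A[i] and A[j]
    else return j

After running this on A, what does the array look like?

5 6 8 6 5 6 6 8 8

pivot=8
j stops at 8 (5), i stops at 0 (8); swap ⇒ 5 6 8 6 5 6 6 8 8
j stops at 7 (8), i stops at 2 (8); swap ⇒ 5 6 8 6 5 6 6 8 8
j stops at 6, i stops at 7; i≥j ⇒ return 6. A=5 6 8 6 5 6 6 8 8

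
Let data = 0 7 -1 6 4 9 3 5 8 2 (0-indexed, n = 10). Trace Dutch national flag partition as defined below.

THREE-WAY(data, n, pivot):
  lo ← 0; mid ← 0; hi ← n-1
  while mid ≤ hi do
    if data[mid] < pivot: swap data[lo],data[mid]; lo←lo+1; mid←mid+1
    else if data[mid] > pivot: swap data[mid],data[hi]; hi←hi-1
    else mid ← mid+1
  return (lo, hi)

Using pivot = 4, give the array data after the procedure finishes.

0 2 -1 3 4 9 5 8 6 7

pivot = 4; lo=0, mid=0, hi=9
data[mid]=0<4: swap data[0],data[0]; lo=1,mid=1 → 0 7 -1 6 4 9 3 5 8 2
data[mid]=7>4: swap data[1],data[9]; hi=8 → 0 2 -1 6 4 9 3 5 8 7
data[mid]=2<4: swap data[1],data[1]; lo=2,mid=2 → 0 2 -1 6 4 9 3 5 8 7
data[mid]=-1<4: swap data[2],data[2]; lo=3,mid=3 → 0 2 -1 6 4 9 3 5 8 7
data[mid]=6>4: swap data[3],data[8]; hi=7 → 0 2 -1 8 4 9 3 5 6 7
data[mid]=8>4: swap data[3],data[7]; hi=6 → 0 2 -1 5 4 9 3 8 6 7
data[mid]=5>4: swap data[3],data[6]; hi=5 → 0 2 -1 3 4 9 5 8 6 7
data[mid]=3<4: swap data[3],data[3]; lo=4,mid=4 → 0 2 -1 3 4 9 5 8 6 7
data[mid]=4=4: mid=5
data[mid]=9>4: swap data[5],data[5]; hi=4 → 0 2 -1 3 4 9 5 8 6 7
end: lo=4, hi=4; data = 0 2 -1 3 4 9 5 8 6 7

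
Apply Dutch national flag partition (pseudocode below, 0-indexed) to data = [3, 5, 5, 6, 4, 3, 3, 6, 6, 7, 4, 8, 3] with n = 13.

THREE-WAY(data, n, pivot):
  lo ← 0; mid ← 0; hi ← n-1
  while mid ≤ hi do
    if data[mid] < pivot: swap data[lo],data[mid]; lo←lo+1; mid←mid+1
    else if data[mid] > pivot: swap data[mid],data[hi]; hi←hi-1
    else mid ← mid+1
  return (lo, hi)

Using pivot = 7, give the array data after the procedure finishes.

pivot = 7; lo=0, mid=0, hi=12
data[mid]=3<7: swap data[0],data[0]; lo=1,mid=1 → [3, 5, 5, 6, 4, 3, 3, 6, 6, 7, 4, 8, 3]
data[mid]=5<7: swap data[1],data[1]; lo=2,mid=2 → [3, 5, 5, 6, 4, 3, 3, 6, 6, 7, 4, 8, 3]
data[mid]=5<7: swap data[2],data[2]; lo=3,mid=3 → [3, 5, 5, 6, 4, 3, 3, 6, 6, 7, 4, 8, 3]
data[mid]=6<7: swap data[3],data[3]; lo=4,mid=4 → [3, 5, 5, 6, 4, 3, 3, 6, 6, 7, 4, 8, 3]
data[mid]=4<7: swap data[4],data[4]; lo=5,mid=5 → [3, 5, 5, 6, 4, 3, 3, 6, 6, 7, 4, 8, 3]
data[mid]=3<7: swap data[5],data[5]; lo=6,mid=6 → [3, 5, 5, 6, 4, 3, 3, 6, 6, 7, 4, 8, 3]
data[mid]=3<7: swap data[6],data[6]; lo=7,mid=7 → [3, 5, 5, 6, 4, 3, 3, 6, 6, 7, 4, 8, 3]
data[mid]=6<7: swap data[7],data[7]; lo=8,mid=8 → [3, 5, 5, 6, 4, 3, 3, 6, 6, 7, 4, 8, 3]
data[mid]=6<7: swap data[8],data[8]; lo=9,mid=9 → [3, 5, 5, 6, 4, 3, 3, 6, 6, 7, 4, 8, 3]
data[mid]=7=7: mid=10
data[mid]=4<7: swap data[9],data[10]; lo=10,mid=11 → [3, 5, 5, 6, 4, 3, 3, 6, 6, 4, 7, 8, 3]
data[mid]=8>7: swap data[11],data[12]; hi=11 → [3, 5, 5, 6, 4, 3, 3, 6, 6, 4, 7, 3, 8]
data[mid]=3<7: swap data[10],data[11]; lo=11,mid=12 → [3, 5, 5, 6, 4, 3, 3, 6, 6, 4, 3, 7, 8]
end: lo=11, hi=11; data = [3, 5, 5, 6, 4, 3, 3, 6, 6, 4, 3, 7, 8]

[3, 5, 5, 6, 4, 3, 3, 6, 6, 4, 3, 7, 8]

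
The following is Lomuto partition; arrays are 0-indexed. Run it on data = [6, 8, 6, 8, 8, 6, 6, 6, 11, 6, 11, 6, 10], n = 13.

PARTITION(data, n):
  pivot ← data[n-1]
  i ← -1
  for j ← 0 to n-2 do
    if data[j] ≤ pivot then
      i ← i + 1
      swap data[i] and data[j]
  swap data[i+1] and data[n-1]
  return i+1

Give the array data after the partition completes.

pivot=10, i=-1
j=0: 6≤10, i=0, swap(0,0) ⇒ [6, 8, 6, 8, 8, 6, 6, 6, 11, 6, 11, 6, 10]
j=1: 8≤10, i=1, swap(1,1) ⇒ [6, 8, 6, 8, 8, 6, 6, 6, 11, 6, 11, 6, 10]
j=2: 6≤10, i=2, swap(2,2) ⇒ [6, 8, 6, 8, 8, 6, 6, 6, 11, 6, 11, 6, 10]
j=3: 8≤10, i=3, swap(3,3) ⇒ [6, 8, 6, 8, 8, 6, 6, 6, 11, 6, 11, 6, 10]
j=4: 8≤10, i=4, swap(4,4) ⇒ [6, 8, 6, 8, 8, 6, 6, 6, 11, 6, 11, 6, 10]
j=5: 6≤10, i=5, swap(5,5) ⇒ [6, 8, 6, 8, 8, 6, 6, 6, 11, 6, 11, 6, 10]
j=6: 6≤10, i=6, swap(6,6) ⇒ [6, 8, 6, 8, 8, 6, 6, 6, 11, 6, 11, 6, 10]
j=7: 6≤10, i=7, swap(7,7) ⇒ [6, 8, 6, 8, 8, 6, 6, 6, 11, 6, 11, 6, 10]
j=8: 11>10, skip
j=9: 6≤10, i=8, swap(8,9) ⇒ [6, 8, 6, 8, 8, 6, 6, 6, 6, 11, 11, 6, 10]
j=10: 11>10, skip
j=11: 6≤10, i=9, swap(9,11) ⇒ [6, 8, 6, 8, 8, 6, 6, 6, 6, 6, 11, 11, 10]
swap(10,12) ⇒ [6, 8, 6, 8, 8, 6, 6, 6, 6, 6, 10, 11, 11]; return 10

[6, 8, 6, 8, 8, 6, 6, 6, 6, 6, 10, 11, 11]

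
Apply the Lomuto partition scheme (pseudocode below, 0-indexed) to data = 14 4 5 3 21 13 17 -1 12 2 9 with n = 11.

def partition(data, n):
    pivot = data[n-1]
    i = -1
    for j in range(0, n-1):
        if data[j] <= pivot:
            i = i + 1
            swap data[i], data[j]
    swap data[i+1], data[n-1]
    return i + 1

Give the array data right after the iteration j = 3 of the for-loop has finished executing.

4 5 3 14 21 13 17 -1 12 2 9

pivot = data[10] = 9; i = -1
j=0: data[0]=14 > 9 → no swap
j=1: data[1]=4 ≤ 9 → i=0, swap data[0],data[1] → 4 14 5 3 21 13 17 -1 12 2 9
j=2: data[2]=5 ≤ 9 → i=1, swap data[1],data[2] → 4 5 14 3 21 13 17 -1 12 2 9
j=3: data[3]=3 ≤ 9 → i=2, swap data[2],data[3] → 4 5 3 14 21 13 17 -1 12 2 9
(after j=3) data = 4 5 3 14 21 13 17 -1 12 2 9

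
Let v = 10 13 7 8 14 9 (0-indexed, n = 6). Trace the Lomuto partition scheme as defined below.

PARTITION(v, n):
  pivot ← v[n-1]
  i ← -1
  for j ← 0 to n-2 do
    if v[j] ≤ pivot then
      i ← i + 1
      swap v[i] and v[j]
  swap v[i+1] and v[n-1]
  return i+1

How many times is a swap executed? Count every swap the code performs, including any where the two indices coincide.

3

pivot=9, i=-1
j=0: 10>9, skip
j=1: 13>9, skip
j=2: 7≤9, i=0, swap(0,2) ⇒ 7 13 10 8 14 9
j=3: 8≤9, i=1, swap(1,3) ⇒ 7 8 10 13 14 9
j=4: 14>9, skip
swap(2,5) ⇒ 7 8 9 13 14 10; return 2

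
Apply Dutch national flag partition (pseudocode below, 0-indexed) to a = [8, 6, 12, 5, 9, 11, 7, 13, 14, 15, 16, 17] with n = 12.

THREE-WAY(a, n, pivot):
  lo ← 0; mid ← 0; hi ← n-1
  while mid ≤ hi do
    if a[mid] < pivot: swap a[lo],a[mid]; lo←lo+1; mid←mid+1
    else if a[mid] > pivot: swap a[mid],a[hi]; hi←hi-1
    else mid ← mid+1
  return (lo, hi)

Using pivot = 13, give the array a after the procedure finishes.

lo=0 mid=0 hi=11
8<13: swap(0,0), lo=1 mid=1 ⇒ [8, 6, 12, 5, 9, 11, 7, 13, 14, 15, 16, 17]
6<13: swap(1,1), lo=2 mid=2 ⇒ [8, 6, 12, 5, 9, 11, 7, 13, 14, 15, 16, 17]
12<13: swap(2,2), lo=3 mid=3 ⇒ [8, 6, 12, 5, 9, 11, 7, 13, 14, 15, 16, 17]
5<13: swap(3,3), lo=4 mid=4 ⇒ [8, 6, 12, 5, 9, 11, 7, 13, 14, 15, 16, 17]
9<13: swap(4,4), lo=5 mid=5 ⇒ [8, 6, 12, 5, 9, 11, 7, 13, 14, 15, 16, 17]
11<13: swap(5,5), lo=6 mid=6 ⇒ [8, 6, 12, 5, 9, 11, 7, 13, 14, 15, 16, 17]
7<13: swap(6,6), lo=7 mid=7 ⇒ [8, 6, 12, 5, 9, 11, 7, 13, 14, 15, 16, 17]
13=13: mid=8
14>13: swap(8,11), hi=10 ⇒ [8, 6, 12, 5, 9, 11, 7, 13, 17, 15, 16, 14]
17>13: swap(8,10), hi=9 ⇒ [8, 6, 12, 5, 9, 11, 7, 13, 16, 15, 17, 14]
16>13: swap(8,9), hi=8 ⇒ [8, 6, 12, 5, 9, 11, 7, 13, 15, 16, 17, 14]
15>13: swap(8,8), hi=7 ⇒ [8, 6, 12, 5, 9, 11, 7, 13, 15, 16, 17, 14]
done. lo=7 hi=7; a=[8, 6, 12, 5, 9, 11, 7, 13, 15, 16, 17, 14]

[8, 6, 12, 5, 9, 11, 7, 13, 15, 16, 17, 14]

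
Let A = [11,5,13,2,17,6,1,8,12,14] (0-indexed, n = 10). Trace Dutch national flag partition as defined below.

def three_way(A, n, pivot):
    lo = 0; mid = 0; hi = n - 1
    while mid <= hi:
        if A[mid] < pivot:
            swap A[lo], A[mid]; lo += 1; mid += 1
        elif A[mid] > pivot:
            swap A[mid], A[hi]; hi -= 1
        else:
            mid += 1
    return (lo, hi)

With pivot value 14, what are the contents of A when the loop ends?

pivot = 14; lo=0, mid=0, hi=9
A[mid]=11<14: swap A[0],A[0]; lo=1,mid=1 → [11,5,13,2,17,6,1,8,12,14]
A[mid]=5<14: swap A[1],A[1]; lo=2,mid=2 → [11,5,13,2,17,6,1,8,12,14]
A[mid]=13<14: swap A[2],A[2]; lo=3,mid=3 → [11,5,13,2,17,6,1,8,12,14]
A[mid]=2<14: swap A[3],A[3]; lo=4,mid=4 → [11,5,13,2,17,6,1,8,12,14]
A[mid]=17>14: swap A[4],A[9]; hi=8 → [11,5,13,2,14,6,1,8,12,17]
A[mid]=14=14: mid=5
A[mid]=6<14: swap A[4],A[5]; lo=5,mid=6 → [11,5,13,2,6,14,1,8,12,17]
A[mid]=1<14: swap A[5],A[6]; lo=6,mid=7 → [11,5,13,2,6,1,14,8,12,17]
A[mid]=8<14: swap A[6],A[7]; lo=7,mid=8 → [11,5,13,2,6,1,8,14,12,17]
A[mid]=12<14: swap A[7],A[8]; lo=8,mid=9 → [11,5,13,2,6,1,8,12,14,17]
end: lo=8, hi=8; A = [11,5,13,2,6,1,8,12,14,17]

[11,5,13,2,6,1,8,12,14,17]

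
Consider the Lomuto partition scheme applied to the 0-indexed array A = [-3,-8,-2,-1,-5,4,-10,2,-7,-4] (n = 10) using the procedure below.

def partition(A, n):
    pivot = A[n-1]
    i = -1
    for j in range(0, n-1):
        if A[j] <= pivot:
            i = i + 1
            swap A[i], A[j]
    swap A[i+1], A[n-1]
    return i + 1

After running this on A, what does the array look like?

pivot = A[9] = -4; i = -1
j=0: A[0]=-3 > -4 → no swap
j=1: A[1]=-8 ≤ -4 → i=0, swap A[0],A[1] → [-8,-3,-2,-1,-5,4,-10,2,-7,-4]
j=2: A[2]=-2 > -4 → no swap
j=3: A[3]=-1 > -4 → no swap
j=4: A[4]=-5 ≤ -4 → i=1, swap A[1],A[4] → [-8,-5,-2,-1,-3,4,-10,2,-7,-4]
j=5: A[5]=4 > -4 → no swap
j=6: A[6]=-10 ≤ -4 → i=2, swap A[2],A[6] → [-8,-5,-10,-1,-3,4,-2,2,-7,-4]
j=7: A[7]=2 > -4 → no swap
j=8: A[8]=-7 ≤ -4 → i=3, swap A[3],A[8] → [-8,-5,-10,-7,-3,4,-2,2,-1,-4]
final swap A[4],A[9] → [-8,-5,-10,-7,-4,4,-2,2,-1,-3]; return 4

[-8,-5,-10,-7,-4,4,-2,2,-1,-3]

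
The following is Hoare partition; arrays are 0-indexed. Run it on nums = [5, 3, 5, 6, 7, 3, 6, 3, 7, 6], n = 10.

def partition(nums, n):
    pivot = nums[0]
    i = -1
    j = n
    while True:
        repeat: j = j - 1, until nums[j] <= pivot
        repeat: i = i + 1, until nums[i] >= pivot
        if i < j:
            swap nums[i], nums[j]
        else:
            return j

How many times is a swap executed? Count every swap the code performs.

pivot=5
j stops at 7 (3), i stops at 0 (5); swap ⇒ [3, 3, 5, 6, 7, 3, 6, 5, 7, 6]
j stops at 5 (3), i stops at 2 (5); swap ⇒ [3, 3, 3, 6, 7, 5, 6, 5, 7, 6]
j stops at 2, i stops at 3; i≥j ⇒ return 2. nums=[3, 3, 3, 6, 7, 5, 6, 5, 7, 6]

2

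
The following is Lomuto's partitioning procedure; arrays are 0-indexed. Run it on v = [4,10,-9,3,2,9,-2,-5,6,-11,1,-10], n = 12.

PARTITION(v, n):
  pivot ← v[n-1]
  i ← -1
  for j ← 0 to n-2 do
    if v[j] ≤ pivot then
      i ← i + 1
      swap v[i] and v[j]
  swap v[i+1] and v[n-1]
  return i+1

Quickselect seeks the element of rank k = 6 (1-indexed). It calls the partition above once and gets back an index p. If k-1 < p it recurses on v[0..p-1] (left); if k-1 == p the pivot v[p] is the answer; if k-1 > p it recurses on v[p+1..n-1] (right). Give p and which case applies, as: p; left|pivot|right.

pivot = v[11] = -10; i = -1
j=0: v[0]=4 > -10 → no swap
j=1: v[1]=10 > -10 → no swap
j=2: v[2]=-9 > -10 → no swap
j=3: v[3]=3 > -10 → no swap
j=4: v[4]=2 > -10 → no swap
j=5: v[5]=9 > -10 → no swap
j=6: v[6]=-2 > -10 → no swap
j=7: v[7]=-5 > -10 → no swap
j=8: v[8]=6 > -10 → no swap
j=9: v[9]=-11 ≤ -10 → i=0, swap v[0],v[9] → [-11,10,-9,3,2,9,-2,-5,6,4,1,-10]
j=10: v[10]=1 > -10 → no swap
final swap v[1],v[11] → [-11,-10,-9,3,2,9,-2,-5,6,4,1,10]; return 1
p = 1; k-1 = 5 > 1 ⇒ right

1; right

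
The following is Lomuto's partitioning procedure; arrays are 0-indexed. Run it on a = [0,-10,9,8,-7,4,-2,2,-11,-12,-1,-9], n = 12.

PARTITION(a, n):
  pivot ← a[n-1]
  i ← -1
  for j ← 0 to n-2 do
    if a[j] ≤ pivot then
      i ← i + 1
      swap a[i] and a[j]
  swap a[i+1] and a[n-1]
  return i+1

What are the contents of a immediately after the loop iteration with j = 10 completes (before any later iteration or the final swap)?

[-10,-11,-12,8,-7,4,-2,2,0,9,-1,-9]

pivot=-9, i=-1
j=0: 0>-9, skip
j=1: -10≤-9, i=0, swap(0,1) ⇒ [-10,0,9,8,-7,4,-2,2,-11,-12,-1,-9]
j=2: 9>-9, skip
j=3: 8>-9, skip
j=4: -7>-9, skip
j=5: 4>-9, skip
j=6: -2>-9, skip
j=7: 2>-9, skip
j=8: -11≤-9, i=1, swap(1,8) ⇒ [-10,-11,9,8,-7,4,-2,2,0,-12,-1,-9]
j=9: -12≤-9, i=2, swap(2,9) ⇒ [-10,-11,-12,8,-7,4,-2,2,0,9,-1,-9]
j=10: -1>-9, skip
(after j=10) a = [-10,-11,-12,8,-7,4,-2,2,0,9,-1,-9]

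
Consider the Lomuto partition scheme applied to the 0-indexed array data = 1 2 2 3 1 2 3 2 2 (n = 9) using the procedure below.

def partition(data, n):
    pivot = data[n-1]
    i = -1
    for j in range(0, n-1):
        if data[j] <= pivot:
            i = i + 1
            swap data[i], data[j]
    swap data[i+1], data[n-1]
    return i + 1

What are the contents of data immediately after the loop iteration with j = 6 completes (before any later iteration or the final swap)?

pivot=2, i=-1
j=0: 1≤2, i=0, swap(0,0) ⇒ 1 2 2 3 1 2 3 2 2
j=1: 2≤2, i=1, swap(1,1) ⇒ 1 2 2 3 1 2 3 2 2
j=2: 2≤2, i=2, swap(2,2) ⇒ 1 2 2 3 1 2 3 2 2
j=3: 3>2, skip
j=4: 1≤2, i=3, swap(3,4) ⇒ 1 2 2 1 3 2 3 2 2
j=5: 2≤2, i=4, swap(4,5) ⇒ 1 2 2 1 2 3 3 2 2
j=6: 3>2, skip
(after j=6) data = 1 2 2 1 2 3 3 2 2

1 2 2 1 2 3 3 2 2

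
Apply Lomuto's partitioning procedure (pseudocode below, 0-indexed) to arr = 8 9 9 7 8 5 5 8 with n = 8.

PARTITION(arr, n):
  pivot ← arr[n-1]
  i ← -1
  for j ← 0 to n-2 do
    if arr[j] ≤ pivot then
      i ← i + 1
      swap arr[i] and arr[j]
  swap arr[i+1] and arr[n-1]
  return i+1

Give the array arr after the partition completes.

pivot=8, i=-1
j=0: 8≤8, i=0, swap(0,0) ⇒ 8 9 9 7 8 5 5 8
j=1: 9>8, skip
j=2: 9>8, skip
j=3: 7≤8, i=1, swap(1,3) ⇒ 8 7 9 9 8 5 5 8
j=4: 8≤8, i=2, swap(2,4) ⇒ 8 7 8 9 9 5 5 8
j=5: 5≤8, i=3, swap(3,5) ⇒ 8 7 8 5 9 9 5 8
j=6: 5≤8, i=4, swap(4,6) ⇒ 8 7 8 5 5 9 9 8
swap(5,7) ⇒ 8 7 8 5 5 8 9 9; return 5

8 7 8 5 5 8 9 9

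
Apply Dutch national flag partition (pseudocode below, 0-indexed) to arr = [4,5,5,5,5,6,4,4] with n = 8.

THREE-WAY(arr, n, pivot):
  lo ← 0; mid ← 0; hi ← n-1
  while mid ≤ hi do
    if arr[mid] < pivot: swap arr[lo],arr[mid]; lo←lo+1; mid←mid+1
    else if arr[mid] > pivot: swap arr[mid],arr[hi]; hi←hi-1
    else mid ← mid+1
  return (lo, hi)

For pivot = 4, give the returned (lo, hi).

pivot = 4; lo=0, mid=0, hi=7
arr[mid]=4=4: mid=1
arr[mid]=5>4: swap arr[1],arr[7]; hi=6 → [4,4,5,5,5,6,4,5]
arr[mid]=4=4: mid=2
arr[mid]=5>4: swap arr[2],arr[6]; hi=5 → [4,4,4,5,5,6,5,5]
arr[mid]=4=4: mid=3
arr[mid]=5>4: swap arr[3],arr[5]; hi=4 → [4,4,4,6,5,5,5,5]
arr[mid]=6>4: swap arr[3],arr[4]; hi=3 → [4,4,4,5,6,5,5,5]
arr[mid]=5>4: swap arr[3],arr[3]; hi=2 → [4,4,4,5,6,5,5,5]
end: lo=0, hi=2; arr = [4,4,4,5,6,5,5,5]

(0, 2)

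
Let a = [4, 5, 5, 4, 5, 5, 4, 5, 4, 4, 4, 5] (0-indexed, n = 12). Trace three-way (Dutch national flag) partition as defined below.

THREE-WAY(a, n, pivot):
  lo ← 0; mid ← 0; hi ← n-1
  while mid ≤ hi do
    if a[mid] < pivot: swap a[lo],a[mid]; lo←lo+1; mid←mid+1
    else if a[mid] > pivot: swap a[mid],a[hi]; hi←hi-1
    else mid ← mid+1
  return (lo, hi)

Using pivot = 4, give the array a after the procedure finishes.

[4, 4, 4, 4, 4, 4, 5, 5, 5, 5, 5, 5]

pivot = 4; lo=0, mid=0, hi=11
a[mid]=4=4: mid=1
a[mid]=5>4: swap a[1],a[11]; hi=10 → [4, 5, 5, 4, 5, 5, 4, 5, 4, 4, 4, 5]
a[mid]=5>4: swap a[1],a[10]; hi=9 → [4, 4, 5, 4, 5, 5, 4, 5, 4, 4, 5, 5]
a[mid]=4=4: mid=2
a[mid]=5>4: swap a[2],a[9]; hi=8 → [4, 4, 4, 4, 5, 5, 4, 5, 4, 5, 5, 5]
a[mid]=4=4: mid=3
a[mid]=4=4: mid=4
a[mid]=5>4: swap a[4],a[8]; hi=7 → [4, 4, 4, 4, 4, 5, 4, 5, 5, 5, 5, 5]
a[mid]=4=4: mid=5
a[mid]=5>4: swap a[5],a[7]; hi=6 → [4, 4, 4, 4, 4, 5, 4, 5, 5, 5, 5, 5]
a[mid]=5>4: swap a[5],a[6]; hi=5 → [4, 4, 4, 4, 4, 4, 5, 5, 5, 5, 5, 5]
a[mid]=4=4: mid=6
end: lo=0, hi=5; a = [4, 4, 4, 4, 4, 4, 5, 5, 5, 5, 5, 5]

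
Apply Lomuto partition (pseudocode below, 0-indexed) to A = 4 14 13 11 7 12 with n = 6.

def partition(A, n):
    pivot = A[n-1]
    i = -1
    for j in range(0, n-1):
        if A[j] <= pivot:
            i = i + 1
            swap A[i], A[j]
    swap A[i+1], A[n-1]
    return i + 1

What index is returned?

pivot = A[5] = 12; i = -1
j=0: A[0]=4 ≤ 12 → i=0, swap A[0],A[0] (no change) → 4 14 13 11 7 12
j=1: A[1]=14 > 12 → no swap
j=2: A[2]=13 > 12 → no swap
j=3: A[3]=11 ≤ 12 → i=1, swap A[1],A[3] → 4 11 13 14 7 12
j=4: A[4]=7 ≤ 12 → i=2, swap A[2],A[4] → 4 11 7 14 13 12
final swap A[3],A[5] → 4 11 7 12 13 14; return 3

3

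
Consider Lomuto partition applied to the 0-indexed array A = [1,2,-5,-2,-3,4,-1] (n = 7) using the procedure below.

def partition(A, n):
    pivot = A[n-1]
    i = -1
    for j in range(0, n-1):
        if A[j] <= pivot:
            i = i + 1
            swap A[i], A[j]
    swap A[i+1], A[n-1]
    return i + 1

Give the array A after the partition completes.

pivot=-1, i=-1
j=0: 1>-1, skip
j=1: 2>-1, skip
j=2: -5≤-1, i=0, swap(0,2) ⇒ [-5,2,1,-2,-3,4,-1]
j=3: -2≤-1, i=1, swap(1,3) ⇒ [-5,-2,1,2,-3,4,-1]
j=4: -3≤-1, i=2, swap(2,4) ⇒ [-5,-2,-3,2,1,4,-1]
j=5: 4>-1, skip
swap(3,6) ⇒ [-5,-2,-3,-1,1,4,2]; return 3

[-5,-2,-3,-1,1,4,2]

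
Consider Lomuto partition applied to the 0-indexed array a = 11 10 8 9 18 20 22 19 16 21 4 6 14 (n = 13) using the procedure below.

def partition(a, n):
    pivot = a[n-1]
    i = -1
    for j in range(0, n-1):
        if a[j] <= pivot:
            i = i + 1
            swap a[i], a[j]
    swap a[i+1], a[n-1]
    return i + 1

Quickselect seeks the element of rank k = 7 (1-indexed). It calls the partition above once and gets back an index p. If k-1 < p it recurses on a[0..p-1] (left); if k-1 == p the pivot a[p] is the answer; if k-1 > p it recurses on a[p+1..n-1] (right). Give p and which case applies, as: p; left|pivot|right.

pivot = a[12] = 14; i = -1
j=0: a[0]=11 ≤ 14 → i=0, swap a[0],a[0] (no change) → 11 10 8 9 18 20 22 19 16 21 4 6 14
j=1: a[1]=10 ≤ 14 → i=1, swap a[1],a[1] (no change) → 11 10 8 9 18 20 22 19 16 21 4 6 14
j=2: a[2]=8 ≤ 14 → i=2, swap a[2],a[2] (no change) → 11 10 8 9 18 20 22 19 16 21 4 6 14
j=3: a[3]=9 ≤ 14 → i=3, swap a[3],a[3] (no change) → 11 10 8 9 18 20 22 19 16 21 4 6 14
j=4: a[4]=18 > 14 → no swap
j=5: a[5]=20 > 14 → no swap
j=6: a[6]=22 > 14 → no swap
j=7: a[7]=19 > 14 → no swap
j=8: a[8]=16 > 14 → no swap
j=9: a[9]=21 > 14 → no swap
j=10: a[10]=4 ≤ 14 → i=4, swap a[4],a[10] → 11 10 8 9 4 20 22 19 16 21 18 6 14
j=11: a[11]=6 ≤ 14 → i=5, swap a[5],a[11] → 11 10 8 9 4 6 22 19 16 21 18 20 14
final swap a[6],a[12] → 11 10 8 9 4 6 14 19 16 21 18 20 22; return 6
p = 6; k-1 = 6 == 6 ⇒ pivot

6; pivot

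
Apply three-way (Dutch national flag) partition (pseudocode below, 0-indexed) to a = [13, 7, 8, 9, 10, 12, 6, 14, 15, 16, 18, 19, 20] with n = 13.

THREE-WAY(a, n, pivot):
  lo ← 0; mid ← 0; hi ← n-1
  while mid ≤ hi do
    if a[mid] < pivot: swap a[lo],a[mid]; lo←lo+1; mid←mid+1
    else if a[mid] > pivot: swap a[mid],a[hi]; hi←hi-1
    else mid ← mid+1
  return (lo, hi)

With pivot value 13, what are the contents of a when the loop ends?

[7, 8, 9, 10, 12, 6, 13, 15, 16, 18, 19, 20, 14]

pivot = 13; lo=0, mid=0, hi=12
a[mid]=13=13: mid=1
a[mid]=7<13: swap a[0],a[1]; lo=1,mid=2 → [7, 13, 8, 9, 10, 12, 6, 14, 15, 16, 18, 19, 20]
a[mid]=8<13: swap a[1],a[2]; lo=2,mid=3 → [7, 8, 13, 9, 10, 12, 6, 14, 15, 16, 18, 19, 20]
a[mid]=9<13: swap a[2],a[3]; lo=3,mid=4 → [7, 8, 9, 13, 10, 12, 6, 14, 15, 16, 18, 19, 20]
a[mid]=10<13: swap a[3],a[4]; lo=4,mid=5 → [7, 8, 9, 10, 13, 12, 6, 14, 15, 16, 18, 19, 20]
a[mid]=12<13: swap a[4],a[5]; lo=5,mid=6 → [7, 8, 9, 10, 12, 13, 6, 14, 15, 16, 18, 19, 20]
a[mid]=6<13: swap a[5],a[6]; lo=6,mid=7 → [7, 8, 9, 10, 12, 6, 13, 14, 15, 16, 18, 19, 20]
a[mid]=14>13: swap a[7],a[12]; hi=11 → [7, 8, 9, 10, 12, 6, 13, 20, 15, 16, 18, 19, 14]
a[mid]=20>13: swap a[7],a[11]; hi=10 → [7, 8, 9, 10, 12, 6, 13, 19, 15, 16, 18, 20, 14]
a[mid]=19>13: swap a[7],a[10]; hi=9 → [7, 8, 9, 10, 12, 6, 13, 18, 15, 16, 19, 20, 14]
a[mid]=18>13: swap a[7],a[9]; hi=8 → [7, 8, 9, 10, 12, 6, 13, 16, 15, 18, 19, 20, 14]
a[mid]=16>13: swap a[7],a[8]; hi=7 → [7, 8, 9, 10, 12, 6, 13, 15, 16, 18, 19, 20, 14]
a[mid]=15>13: swap a[7],a[7]; hi=6 → [7, 8, 9, 10, 12, 6, 13, 15, 16, 18, 19, 20, 14]
end: lo=6, hi=6; a = [7, 8, 9, 10, 12, 6, 13, 15, 16, 18, 19, 20, 14]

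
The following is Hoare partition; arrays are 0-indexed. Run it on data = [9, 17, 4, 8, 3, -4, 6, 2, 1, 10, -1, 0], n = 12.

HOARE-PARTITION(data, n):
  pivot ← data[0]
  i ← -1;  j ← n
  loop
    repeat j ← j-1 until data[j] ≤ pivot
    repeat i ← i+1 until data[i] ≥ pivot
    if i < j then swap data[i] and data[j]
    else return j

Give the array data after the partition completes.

[0, -1, 4, 8, 3, -4, 6, 2, 1, 10, 17, 9]

pivot = data[0] = 9; i = -1, j = 12
j→11 (data[11]=0≤9), i→0 (data[0]=9≥9); i<j, swap → [0, 17, 4, 8, 3, -4, 6, 2, 1, 10, -1, 9]
j→10 (data[10]=-1≤9), i→1 (data[1]=17≥9); i<j, swap → [0, -1, 4, 8, 3, -4, 6, 2, 1, 10, 17, 9]
j→8, i→9; i≥j, return j=8. data = [0, -1, 4, 8, 3, -4, 6, 2, 1, 10, 17, 9]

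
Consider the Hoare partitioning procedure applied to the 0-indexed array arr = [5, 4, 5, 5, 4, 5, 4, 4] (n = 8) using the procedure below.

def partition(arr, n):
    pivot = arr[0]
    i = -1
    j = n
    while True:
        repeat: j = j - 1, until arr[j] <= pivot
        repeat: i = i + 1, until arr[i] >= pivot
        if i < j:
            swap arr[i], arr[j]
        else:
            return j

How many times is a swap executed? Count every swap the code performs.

3

pivot = arr[0] = 5; i = -1, j = 8
j→7 (arr[7]=4≤5), i→0 (arr[0]=5≥5); i<j, swap → [4, 4, 5, 5, 4, 5, 4, 5]
j→6 (arr[6]=4≤5), i→2 (arr[2]=5≥5); i<j, swap → [4, 4, 4, 5, 4, 5, 5, 5]
j→5 (arr[5]=5≤5), i→3 (arr[3]=5≥5); i<j, swap → [4, 4, 4, 5, 4, 5, 5, 5]
j→4, i→5; i≥j, return j=4. arr = [4, 4, 4, 5, 4, 5, 5, 5]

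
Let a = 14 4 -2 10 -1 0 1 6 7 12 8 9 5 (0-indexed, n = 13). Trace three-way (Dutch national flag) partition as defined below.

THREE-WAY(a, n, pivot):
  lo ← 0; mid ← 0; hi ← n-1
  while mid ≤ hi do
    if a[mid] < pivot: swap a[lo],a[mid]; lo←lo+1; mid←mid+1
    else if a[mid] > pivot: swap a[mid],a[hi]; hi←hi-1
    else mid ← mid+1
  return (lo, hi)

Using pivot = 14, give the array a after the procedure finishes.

4 -2 10 -1 0 1 6 7 12 8 9 5 14

pivot = 14; lo=0, mid=0, hi=12
a[mid]=14=14: mid=1
a[mid]=4<14: swap a[0],a[1]; lo=1,mid=2 → 4 14 -2 10 -1 0 1 6 7 12 8 9 5
a[mid]=-2<14: swap a[1],a[2]; lo=2,mid=3 → 4 -2 14 10 -1 0 1 6 7 12 8 9 5
a[mid]=10<14: swap a[2],a[3]; lo=3,mid=4 → 4 -2 10 14 -1 0 1 6 7 12 8 9 5
a[mid]=-1<14: swap a[3],a[4]; lo=4,mid=5 → 4 -2 10 -1 14 0 1 6 7 12 8 9 5
a[mid]=0<14: swap a[4],a[5]; lo=5,mid=6 → 4 -2 10 -1 0 14 1 6 7 12 8 9 5
a[mid]=1<14: swap a[5],a[6]; lo=6,mid=7 → 4 -2 10 -1 0 1 14 6 7 12 8 9 5
a[mid]=6<14: swap a[6],a[7]; lo=7,mid=8 → 4 -2 10 -1 0 1 6 14 7 12 8 9 5
a[mid]=7<14: swap a[7],a[8]; lo=8,mid=9 → 4 -2 10 -1 0 1 6 7 14 12 8 9 5
a[mid]=12<14: swap a[8],a[9]; lo=9,mid=10 → 4 -2 10 -1 0 1 6 7 12 14 8 9 5
a[mid]=8<14: swap a[9],a[10]; lo=10,mid=11 → 4 -2 10 -1 0 1 6 7 12 8 14 9 5
a[mid]=9<14: swap a[10],a[11]; lo=11,mid=12 → 4 -2 10 -1 0 1 6 7 12 8 9 14 5
a[mid]=5<14: swap a[11],a[12]; lo=12,mid=13 → 4 -2 10 -1 0 1 6 7 12 8 9 5 14
end: lo=12, hi=12; a = 4 -2 10 -1 0 1 6 7 12 8 9 5 14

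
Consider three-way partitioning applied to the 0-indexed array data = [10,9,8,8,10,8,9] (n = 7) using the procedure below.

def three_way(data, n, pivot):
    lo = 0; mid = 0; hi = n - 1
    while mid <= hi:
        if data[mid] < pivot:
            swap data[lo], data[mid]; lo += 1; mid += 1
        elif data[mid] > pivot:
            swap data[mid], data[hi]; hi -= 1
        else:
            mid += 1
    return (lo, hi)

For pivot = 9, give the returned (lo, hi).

(3, 4)

pivot = 9; lo=0, mid=0, hi=6
data[mid]=10>9: swap data[0],data[6]; hi=5 → [9,9,8,8,10,8,10]
data[mid]=9=9: mid=1
data[mid]=9=9: mid=2
data[mid]=8<9: swap data[0],data[2]; lo=1,mid=3 → [8,9,9,8,10,8,10]
data[mid]=8<9: swap data[1],data[3]; lo=2,mid=4 → [8,8,9,9,10,8,10]
data[mid]=10>9: swap data[4],data[5]; hi=4 → [8,8,9,9,8,10,10]
data[mid]=8<9: swap data[2],data[4]; lo=3,mid=5 → [8,8,8,9,9,10,10]
end: lo=3, hi=4; data = [8,8,8,9,9,10,10]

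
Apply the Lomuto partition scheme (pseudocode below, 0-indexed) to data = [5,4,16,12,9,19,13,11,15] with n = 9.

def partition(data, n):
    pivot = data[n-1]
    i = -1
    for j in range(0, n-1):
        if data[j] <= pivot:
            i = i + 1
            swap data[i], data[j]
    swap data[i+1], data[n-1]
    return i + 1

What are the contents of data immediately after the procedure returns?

pivot = data[8] = 15; i = -1
j=0: data[0]=5 ≤ 15 → i=0, swap data[0],data[0] (no change) → [5,4,16,12,9,19,13,11,15]
j=1: data[1]=4 ≤ 15 → i=1, swap data[1],data[1] (no change) → [5,4,16,12,9,19,13,11,15]
j=2: data[2]=16 > 15 → no swap
j=3: data[3]=12 ≤ 15 → i=2, swap data[2],data[3] → [5,4,12,16,9,19,13,11,15]
j=4: data[4]=9 ≤ 15 → i=3, swap data[3],data[4] → [5,4,12,9,16,19,13,11,15]
j=5: data[5]=19 > 15 → no swap
j=6: data[6]=13 ≤ 15 → i=4, swap data[4],data[6] → [5,4,12,9,13,19,16,11,15]
j=7: data[7]=11 ≤ 15 → i=5, swap data[5],data[7] → [5,4,12,9,13,11,16,19,15]
final swap data[6],data[8] → [5,4,12,9,13,11,15,19,16]; return 6

[5,4,12,9,13,11,15,19,16]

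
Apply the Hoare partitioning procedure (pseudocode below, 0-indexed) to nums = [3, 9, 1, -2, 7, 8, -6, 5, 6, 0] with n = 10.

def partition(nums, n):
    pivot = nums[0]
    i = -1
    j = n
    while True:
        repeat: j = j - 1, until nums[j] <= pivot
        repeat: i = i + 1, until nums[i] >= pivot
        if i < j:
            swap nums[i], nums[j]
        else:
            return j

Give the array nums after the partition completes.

[0, -6, 1, -2, 7, 8, 9, 5, 6, 3]

pivot=3
j stops at 9 (0), i stops at 0 (3); swap ⇒ [0, 9, 1, -2, 7, 8, -6, 5, 6, 3]
j stops at 6 (-6), i stops at 1 (9); swap ⇒ [0, -6, 1, -2, 7, 8, 9, 5, 6, 3]
j stops at 3, i stops at 4; i≥j ⇒ return 3. nums=[0, -6, 1, -2, 7, 8, 9, 5, 6, 3]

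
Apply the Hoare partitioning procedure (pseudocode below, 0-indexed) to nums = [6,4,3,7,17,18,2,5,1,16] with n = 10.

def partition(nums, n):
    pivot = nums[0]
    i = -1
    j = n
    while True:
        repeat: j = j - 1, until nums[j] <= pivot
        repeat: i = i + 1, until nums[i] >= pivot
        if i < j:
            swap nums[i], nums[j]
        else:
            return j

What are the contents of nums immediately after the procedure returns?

pivot=6
j stops at 8 (1), i stops at 0 (6); swap ⇒ [1,4,3,7,17,18,2,5,6,16]
j stops at 7 (5), i stops at 3 (7); swap ⇒ [1,4,3,5,17,18,2,7,6,16]
j stops at 6 (2), i stops at 4 (17); swap ⇒ [1,4,3,5,2,18,17,7,6,16]
j stops at 4, i stops at 5; i≥j ⇒ return 4. nums=[1,4,3,5,2,18,17,7,6,16]

[1,4,3,5,2,18,17,7,6,16]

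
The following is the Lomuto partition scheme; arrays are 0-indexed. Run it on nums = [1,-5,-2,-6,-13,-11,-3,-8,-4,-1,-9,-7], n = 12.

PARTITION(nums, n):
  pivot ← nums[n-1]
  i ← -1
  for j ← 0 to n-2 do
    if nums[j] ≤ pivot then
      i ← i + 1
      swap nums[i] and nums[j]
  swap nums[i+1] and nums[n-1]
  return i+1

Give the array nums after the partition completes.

[-13,-11,-8,-9,-7,-5,-3,-2,-4,-1,-6,1]

pivot = nums[11] = -7; i = -1
j=0: nums[0]=1 > -7 → no swap
j=1: nums[1]=-5 > -7 → no swap
j=2: nums[2]=-2 > -7 → no swap
j=3: nums[3]=-6 > -7 → no swap
j=4: nums[4]=-13 ≤ -7 → i=0, swap nums[0],nums[4] → [-13,-5,-2,-6,1,-11,-3,-8,-4,-1,-9,-7]
j=5: nums[5]=-11 ≤ -7 → i=1, swap nums[1],nums[5] → [-13,-11,-2,-6,1,-5,-3,-8,-4,-1,-9,-7]
j=6: nums[6]=-3 > -7 → no swap
j=7: nums[7]=-8 ≤ -7 → i=2, swap nums[2],nums[7] → [-13,-11,-8,-6,1,-5,-3,-2,-4,-1,-9,-7]
j=8: nums[8]=-4 > -7 → no swap
j=9: nums[9]=-1 > -7 → no swap
j=10: nums[10]=-9 ≤ -7 → i=3, swap nums[3],nums[10] → [-13,-11,-8,-9,1,-5,-3,-2,-4,-1,-6,-7]
final swap nums[4],nums[11] → [-13,-11,-8,-9,-7,-5,-3,-2,-4,-1,-6,1]; return 4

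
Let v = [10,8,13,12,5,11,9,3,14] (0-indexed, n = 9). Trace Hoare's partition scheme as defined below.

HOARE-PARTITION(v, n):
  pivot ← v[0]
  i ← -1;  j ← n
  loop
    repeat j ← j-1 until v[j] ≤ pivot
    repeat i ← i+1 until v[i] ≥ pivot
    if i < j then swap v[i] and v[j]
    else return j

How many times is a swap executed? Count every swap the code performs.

pivot=10
j stops at 7 (3), i stops at 0 (10); swap ⇒ [3,8,13,12,5,11,9,10,14]
j stops at 6 (9), i stops at 2 (13); swap ⇒ [3,8,9,12,5,11,13,10,14]
j stops at 4 (5), i stops at 3 (12); swap ⇒ [3,8,9,5,12,11,13,10,14]
j stops at 3, i stops at 4; i≥j ⇒ return 3. v=[3,8,9,5,12,11,13,10,14]

3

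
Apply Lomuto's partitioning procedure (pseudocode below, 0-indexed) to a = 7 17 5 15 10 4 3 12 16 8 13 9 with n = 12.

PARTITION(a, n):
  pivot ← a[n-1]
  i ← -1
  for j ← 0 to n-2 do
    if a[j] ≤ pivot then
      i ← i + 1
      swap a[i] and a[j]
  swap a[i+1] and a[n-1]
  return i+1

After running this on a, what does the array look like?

7 5 4 3 8 9 15 12 16 10 13 17

pivot = a[11] = 9; i = -1
j=0: a[0]=7 ≤ 9 → i=0, swap a[0],a[0] (no change) → 7 17 5 15 10 4 3 12 16 8 13 9
j=1: a[1]=17 > 9 → no swap
j=2: a[2]=5 ≤ 9 → i=1, swap a[1],a[2] → 7 5 17 15 10 4 3 12 16 8 13 9
j=3: a[3]=15 > 9 → no swap
j=4: a[4]=10 > 9 → no swap
j=5: a[5]=4 ≤ 9 → i=2, swap a[2],a[5] → 7 5 4 15 10 17 3 12 16 8 13 9
j=6: a[6]=3 ≤ 9 → i=3, swap a[3],a[6] → 7 5 4 3 10 17 15 12 16 8 13 9
j=7: a[7]=12 > 9 → no swap
j=8: a[8]=16 > 9 → no swap
j=9: a[9]=8 ≤ 9 → i=4, swap a[4],a[9] → 7 5 4 3 8 17 15 12 16 10 13 9
j=10: a[10]=13 > 9 → no swap
final swap a[5],a[11] → 7 5 4 3 8 9 15 12 16 10 13 17; return 5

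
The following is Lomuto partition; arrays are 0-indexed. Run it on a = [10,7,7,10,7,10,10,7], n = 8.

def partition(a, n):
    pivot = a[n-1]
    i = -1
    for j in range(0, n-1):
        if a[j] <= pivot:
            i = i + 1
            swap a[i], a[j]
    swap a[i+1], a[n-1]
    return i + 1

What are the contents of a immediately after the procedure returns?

[7,7,7,7,10,10,10,10]

pivot = a[7] = 7; i = -1
j=0: a[0]=10 > 7 → no swap
j=1: a[1]=7 ≤ 7 → i=0, swap a[0],a[1] → [7,10,7,10,7,10,10,7]
j=2: a[2]=7 ≤ 7 → i=1, swap a[1],a[2] → [7,7,10,10,7,10,10,7]
j=3: a[3]=10 > 7 → no swap
j=4: a[4]=7 ≤ 7 → i=2, swap a[2],a[4] → [7,7,7,10,10,10,10,7]
j=5: a[5]=10 > 7 → no swap
j=6: a[6]=10 > 7 → no swap
final swap a[3],a[7] → [7,7,7,7,10,10,10,10]; return 3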